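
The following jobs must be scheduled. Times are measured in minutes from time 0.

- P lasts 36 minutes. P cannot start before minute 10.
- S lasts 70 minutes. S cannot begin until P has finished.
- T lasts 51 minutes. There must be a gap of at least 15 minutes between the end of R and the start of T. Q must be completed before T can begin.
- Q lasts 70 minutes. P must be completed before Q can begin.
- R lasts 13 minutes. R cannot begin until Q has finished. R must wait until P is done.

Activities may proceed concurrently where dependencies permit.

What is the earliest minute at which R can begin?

116

After its own release at minute 10, P can start at minute 10 and finishes at minute 46.
After P (finishes minute 46), Q can start at minute 46 and finishes at minute 116.
R waits on Q (finishes minute 116); P (finishes minute 46). The latest of these is minute 116, which is the earliest R can start.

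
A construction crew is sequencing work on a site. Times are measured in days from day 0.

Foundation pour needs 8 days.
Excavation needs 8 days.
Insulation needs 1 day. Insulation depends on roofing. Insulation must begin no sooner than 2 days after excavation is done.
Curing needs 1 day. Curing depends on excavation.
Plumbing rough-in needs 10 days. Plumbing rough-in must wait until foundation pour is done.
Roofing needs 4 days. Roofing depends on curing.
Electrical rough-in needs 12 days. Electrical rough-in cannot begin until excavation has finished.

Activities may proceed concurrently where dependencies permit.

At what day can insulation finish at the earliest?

14

Excavation can start immediately at day 0; it finishes at day 8.
After excavation (finishes day 8), curing can start at day 8 and finishes at day 9.
After curing (finishes day 9), roofing can start at day 9 and finishes at day 13.
Insulation needs all of roofing (finishes day 13); excavation (finishes day 8, plus 2-day gap → day 10). That puts its earliest start at day 13; it finishes at 13 + 1 = day 14.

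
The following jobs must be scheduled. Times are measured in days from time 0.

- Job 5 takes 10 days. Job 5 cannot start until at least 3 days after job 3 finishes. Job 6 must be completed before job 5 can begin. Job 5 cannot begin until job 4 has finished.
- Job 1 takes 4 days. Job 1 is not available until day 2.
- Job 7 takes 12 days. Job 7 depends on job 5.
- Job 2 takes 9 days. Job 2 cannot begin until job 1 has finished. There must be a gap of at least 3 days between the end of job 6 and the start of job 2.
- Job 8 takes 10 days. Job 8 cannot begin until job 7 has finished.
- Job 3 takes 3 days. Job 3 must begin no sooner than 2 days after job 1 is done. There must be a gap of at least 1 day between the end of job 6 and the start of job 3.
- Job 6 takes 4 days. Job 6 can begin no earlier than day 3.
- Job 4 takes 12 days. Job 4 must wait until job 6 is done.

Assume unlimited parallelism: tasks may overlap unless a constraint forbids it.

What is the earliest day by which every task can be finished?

51

Job 6 cannot begin until its own release at day 3. It runs from day 3 to 3 + 4 = day 7.
After job 6 (finishes day 7), job 4 can start at day 7 and finishes at day 19.
Job 1 waits on its own release at day 2, so it starts at day 2 and finishes at 2 + 4 = day 6.
For job 3: job 1 (finishes day 6, plus 2-day gap → day 8); job 6 (finishes day 7, plus 1-day gap → day 8). Taking the maximum gives a start of day 8, and it finishes at 8 + 3 = day 11.
Job 5 needs all of job 3 (finishes day 11, plus 3-day gap → day 14); job 6 (finishes day 7); job 4 (finishes day 19). That puts its earliest start at day 19; it finishes at 19 + 10 = day 29.
After job 5 (finishes day 29), job 7 can start at day 29 and finishes at day 41.
Job 8 waits on job 7 (finishes day 41), so it starts at day 41 and finishes at 41 + 10 = day 51.
Job 2 needs all of job 1 (finishes day 6); job 6 (finishes day 7, plus 3-day gap → day 10). That puts its earliest start at day 10; it finishes at 10 + 9 = day 19.
All tasks are finished once the last one completes. Finish times: Job 1 at 6, Job 2 at 19, Job 3 at 11, Job 4 at 19, Job 5 at 29, Job 6 at 7, Job 7 at 41, Job 8 at 51. The latest is day 51.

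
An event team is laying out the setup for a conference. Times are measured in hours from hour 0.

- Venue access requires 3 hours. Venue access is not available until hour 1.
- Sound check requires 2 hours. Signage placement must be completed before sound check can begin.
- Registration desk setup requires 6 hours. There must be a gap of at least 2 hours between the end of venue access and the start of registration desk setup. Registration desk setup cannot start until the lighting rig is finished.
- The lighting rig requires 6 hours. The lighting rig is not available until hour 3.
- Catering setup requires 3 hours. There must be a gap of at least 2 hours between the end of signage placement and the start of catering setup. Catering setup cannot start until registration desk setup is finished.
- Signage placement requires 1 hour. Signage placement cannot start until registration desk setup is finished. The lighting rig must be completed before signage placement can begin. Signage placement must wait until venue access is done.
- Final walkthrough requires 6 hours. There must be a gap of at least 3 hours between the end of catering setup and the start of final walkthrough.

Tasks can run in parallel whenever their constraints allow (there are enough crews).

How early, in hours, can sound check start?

After its own release at hour 3, the lighting rig can start at hour 3 and finishes at hour 9.
Venue access waits on its own release at hour 1, so it starts at hour 1 and finishes at 1 + 3 = hour 4.
Registration desk setup has to wait for venue access (finishes hour 4, plus 2-hour gap → hour 6); the lighting rig (finishes hour 9). The latest of these is hour 9, so registration desk setup runs hour 9 to 9 + 6 = hour 15.
Signage placement cannot start until registration desk setup (finishes hour 15); the lighting rig (finishes hour 9); venue access (finishes hour 4). The controlling bound is hour 15, so signage placement finishes at 15 + 1 = hour 16.
Sound check waits on signage placement (finishes hour 16), so the earliest it can start is hour 16.

16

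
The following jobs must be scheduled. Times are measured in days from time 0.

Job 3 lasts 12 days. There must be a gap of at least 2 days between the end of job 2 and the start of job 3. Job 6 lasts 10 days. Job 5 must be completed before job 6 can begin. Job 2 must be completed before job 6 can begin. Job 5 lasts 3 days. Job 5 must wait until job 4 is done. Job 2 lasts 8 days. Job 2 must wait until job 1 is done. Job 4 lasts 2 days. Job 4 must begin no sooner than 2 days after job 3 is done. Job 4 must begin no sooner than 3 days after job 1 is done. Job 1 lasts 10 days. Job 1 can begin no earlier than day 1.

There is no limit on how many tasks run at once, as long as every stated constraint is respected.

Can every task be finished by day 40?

No

Job 1 waits on its own release at day 1, so it starts at day 1 and finishes at 1 + 10 = day 11.
Job 2 cannot begin until job 1 (finishes day 11). It runs from day 11 to 11 + 8 = day 19.
Job 3 waits on job 2 (finishes day 19, plus 2-day gap → day 21), so it starts at day 21 and finishes at 21 + 12 = day 33.
Job 4 needs all of job 3 (finishes day 33, plus 2-day gap → day 35); job 1 (finishes day 11, plus 3-day gap → day 14). That puts its earliest start at day 35; it finishes at 35 + 2 = day 37.
After job 4 (finishes day 37), job 5 can start at day 37 and finishes at day 40.
Job 6 needs all of job 5 (finishes day 40); job 2 (finishes day 19). That puts its earliest start at day 40; it finishes at 40 + 10 = day 50.
The earliest everything can be done is day 50, which is after the deadline of 40, so it is not possible.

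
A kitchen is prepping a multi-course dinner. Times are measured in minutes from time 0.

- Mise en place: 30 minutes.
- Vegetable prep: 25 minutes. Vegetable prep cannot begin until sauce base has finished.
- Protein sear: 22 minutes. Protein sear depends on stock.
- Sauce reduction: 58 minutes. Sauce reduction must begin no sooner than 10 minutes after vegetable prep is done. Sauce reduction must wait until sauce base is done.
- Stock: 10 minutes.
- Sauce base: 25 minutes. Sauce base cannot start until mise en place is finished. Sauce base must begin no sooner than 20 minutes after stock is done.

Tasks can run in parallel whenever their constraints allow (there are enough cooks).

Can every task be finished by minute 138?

Nothing blocks stock, so it runs from minute 0 to minute 10.
After stock (finishes minute 10), protein sear can start at minute 10 and finishes at minute 32.
Nothing blocks mise en place, so it runs from minute 0 to minute 30.
Sauce base has to wait for mise en place (finishes minute 30); stock (finishes minute 10, plus 20-minute gap → minute 30). The latest of these is minute 30, so sauce base runs minute 30 to 30 + 25 = minute 55.
Vegetable prep cannot begin until sauce base (finishes minute 55). It runs from minute 55 to 55 + 25 = minute 80.
For sauce reduction: vegetable prep (finishes minute 80, plus 10-minute gap → minute 90); sauce base (finishes minute 55). Taking the maximum gives a start of minute 90, and it finishes at 90 + 58 = minute 148.
The earliest everything can be done is minute 148, which is after the deadline of 138, so it is not possible.

No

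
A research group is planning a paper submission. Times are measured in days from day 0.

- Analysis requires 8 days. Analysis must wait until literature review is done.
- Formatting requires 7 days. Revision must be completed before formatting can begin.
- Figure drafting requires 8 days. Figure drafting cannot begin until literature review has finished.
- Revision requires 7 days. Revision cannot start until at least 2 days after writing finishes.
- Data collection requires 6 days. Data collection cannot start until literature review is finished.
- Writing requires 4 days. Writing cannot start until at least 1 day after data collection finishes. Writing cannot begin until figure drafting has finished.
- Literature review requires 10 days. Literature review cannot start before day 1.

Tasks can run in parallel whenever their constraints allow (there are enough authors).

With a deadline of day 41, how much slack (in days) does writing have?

2

Literature review cannot begin until its own release at day 1. It runs from day 1 to 1 + 10 = day 11.
Figure drafting cannot begin until literature review (finishes day 11). It runs from day 11 to 11 + 8 = day 19.
Data collection waits on literature review (finishes day 11), so it starts at day 11 and finishes at 11 + 6 = day 17.
Writing has to wait for data collection (finishes day 17, plus 1-day gap → day 18); figure drafting (finishes day 19). The latest of these is day 19, so writing runs day 19 to 19 + 4 = day 23.

Working backward from the deadline:
To finish by day 41, formatting (duration 7) must start no later than day 34.
Since formatting (must start by day 34) depends on it, revision must finish by day 34. Backing off its 7-day duration gives a latest start of day 27.
Writing must finish before revision (must start by day 27, minus 2-day gap → day 25). With a 4-day duration, writing must start by 25 − 4 = day 21.
So writing can start as early as day 19 and as late as day 21, giving 21 − 19 = 2 days of slack.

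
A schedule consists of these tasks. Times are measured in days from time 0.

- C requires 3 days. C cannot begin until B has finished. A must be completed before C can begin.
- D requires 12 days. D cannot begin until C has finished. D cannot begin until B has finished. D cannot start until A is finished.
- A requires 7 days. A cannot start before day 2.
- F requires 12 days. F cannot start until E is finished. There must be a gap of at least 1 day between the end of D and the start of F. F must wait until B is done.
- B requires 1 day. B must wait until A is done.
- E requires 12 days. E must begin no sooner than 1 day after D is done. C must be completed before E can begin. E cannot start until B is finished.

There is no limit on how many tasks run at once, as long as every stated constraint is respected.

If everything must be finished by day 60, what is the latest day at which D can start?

23

To finish by day 60, F (duration 12) must start no later than day 48.
Since F (must start by day 48) depends on it, E must finish by day 48. Backing off its 12-day duration gives a latest start of day 36.
For D: E (must start by day 36, minus 1-day gap → day 35); F (must start by day 48, minus 1-day gap → day 47). The most restrictive is day 35; with a 12-day duration, D must start by day 23.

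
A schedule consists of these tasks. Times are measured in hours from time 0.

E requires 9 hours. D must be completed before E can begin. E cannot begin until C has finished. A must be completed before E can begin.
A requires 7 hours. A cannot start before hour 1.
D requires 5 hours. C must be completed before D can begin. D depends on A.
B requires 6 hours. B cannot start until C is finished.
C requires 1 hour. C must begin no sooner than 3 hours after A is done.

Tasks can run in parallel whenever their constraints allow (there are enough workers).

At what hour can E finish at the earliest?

A waits on its own release at hour 1, so it starts at hour 1 and finishes at 1 + 7 = hour 8.
C waits on A (finishes hour 8, plus 3-hour gap → hour 11), so it starts at hour 11 and finishes at 11 + 1 = hour 12.
D has to wait for C (finishes hour 12); A (finishes hour 8). The latest of these is hour 12, so D runs hour 12 to 12 + 5 = hour 17.
For E: D (finishes hour 17); C (finishes hour 12); A (finishes hour 8). Taking the maximum gives a start of hour 17, and it finishes at 17 + 9 = hour 26.

26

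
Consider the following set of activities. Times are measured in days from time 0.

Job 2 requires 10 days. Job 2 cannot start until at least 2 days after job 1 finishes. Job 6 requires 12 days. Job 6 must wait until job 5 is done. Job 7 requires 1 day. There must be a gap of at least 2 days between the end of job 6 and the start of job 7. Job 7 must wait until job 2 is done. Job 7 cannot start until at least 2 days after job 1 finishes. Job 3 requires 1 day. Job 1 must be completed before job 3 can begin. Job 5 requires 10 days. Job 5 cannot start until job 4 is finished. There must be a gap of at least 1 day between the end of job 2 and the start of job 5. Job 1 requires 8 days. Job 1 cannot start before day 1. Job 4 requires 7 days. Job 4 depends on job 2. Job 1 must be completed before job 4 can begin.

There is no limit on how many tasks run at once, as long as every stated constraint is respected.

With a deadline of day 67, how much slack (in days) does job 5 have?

14

Job 1 cannot begin until its own release at day 1. It runs from day 1 to 1 + 8 = day 9.
After job 1 (finishes day 9, plus 2-day gap → day 11), job 2 can start at day 11 and finishes at day 21.
Job 4 has to wait for job 2 (finishes day 21); job 1 (finishes day 9). The latest of these is day 21, so job 4 runs day 21 to 21 + 7 = day 28.
Job 5 cannot start until job 4 (finishes day 28); job 2 (finishes day 21, plus 1-day gap → day 22). The controlling bound is day 28, so job 5 finishes at 28 + 10 = day 38.

Working backward from the deadline:
Job 7 must finish by day 67; it takes 1 day, so it must start by 67 − 1 = day 66.
Job 6 feeds into job 7 (must start by day 66, minus 2-day gap → day 64); so job 6 must finish by day 64 and therefore start by day 52.
Since job 6 (must start by day 52) depends on it, job 5 must finish by day 52. Backing off its 10-day duration gives a latest start of day 42.
So job 5 can start as early as day 28 and as late as day 42, giving 42 − 28 = 14 days of slack.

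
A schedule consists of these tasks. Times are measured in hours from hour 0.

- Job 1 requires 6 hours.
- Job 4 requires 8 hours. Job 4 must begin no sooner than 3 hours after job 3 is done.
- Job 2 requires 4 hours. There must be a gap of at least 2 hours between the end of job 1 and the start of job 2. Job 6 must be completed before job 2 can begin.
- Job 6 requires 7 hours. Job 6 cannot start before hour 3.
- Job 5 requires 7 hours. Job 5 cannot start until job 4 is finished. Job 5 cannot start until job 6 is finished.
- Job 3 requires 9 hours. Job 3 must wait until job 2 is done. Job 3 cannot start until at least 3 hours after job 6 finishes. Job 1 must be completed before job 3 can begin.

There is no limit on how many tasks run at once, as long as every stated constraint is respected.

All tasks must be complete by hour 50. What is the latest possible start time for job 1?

11

Nothing follows job 5; the deadline of hour 50 is its only limit. It must start by 50 − 7 = hour 43.
Since job 5 (must start by hour 43) depends on it, job 4 must finish by hour 43. Backing off its 8-hour duration gives a latest start of hour 35.
Job 3 feeds into job 4 (must start by hour 35, minus 3-hour gap → hour 32); so job 3 must finish by hour 32 and therefore start by hour 23.
Job 2 must finish before job 3 (must start by hour 23). With a 4-hour duration, job 2 must start by 23 − 4 = hour 19.
Job 1 must finish in time for job 2 (must start by hour 19, minus 2-hour gap → hour 17); job 3 (must start by hour 23). The tightest is hour 17, so job 1 must start by 17 − 6 = hour 11.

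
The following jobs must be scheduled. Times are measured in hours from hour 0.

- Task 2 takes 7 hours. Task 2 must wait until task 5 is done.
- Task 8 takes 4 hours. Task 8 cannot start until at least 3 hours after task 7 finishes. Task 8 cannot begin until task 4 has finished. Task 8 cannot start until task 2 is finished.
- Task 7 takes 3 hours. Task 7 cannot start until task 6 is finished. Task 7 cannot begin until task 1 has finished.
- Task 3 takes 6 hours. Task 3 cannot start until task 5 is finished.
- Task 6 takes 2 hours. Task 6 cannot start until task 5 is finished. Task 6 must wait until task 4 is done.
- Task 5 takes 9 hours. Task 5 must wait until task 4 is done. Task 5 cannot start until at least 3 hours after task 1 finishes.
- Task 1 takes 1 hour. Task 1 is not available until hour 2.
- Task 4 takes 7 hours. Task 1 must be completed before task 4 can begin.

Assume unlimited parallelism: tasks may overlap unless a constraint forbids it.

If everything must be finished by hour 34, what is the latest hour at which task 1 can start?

5

Task 8 must finish by hour 34; it takes 4 hours, so it must start by 34 − 4 = hour 30.
Task 2 must finish before task 8 (must start by hour 30). With a 7-hour duration, task 2 must start by 30 − 7 = hour 23.
To finish by hour 34, task 3 (duration 6) must start no later than hour 28.
Task 7 must finish before task 8 (must start by hour 30, minus 3-hour gap → hour 27). With a 3-hour duration, task 7 must start by 27 − 3 = hour 24.
Task 6 has to be done before task 7 (must start by hour 24). That means finishing by hour 24, i.e. starting by 24 − 2 = hour 22.
For task 5: task 2 (must start by hour 23); task 3 (must start by hour 28); task 6 (must start by hour 22). The most restrictive is hour 22; with a 9-hour duration, task 5 must start by hour 13.
For task 4: task 5 (must start by hour 13); task 6 (must start by hour 22); task 8 (must start by hour 30). The most restrictive is hour 13; with a 7-hour duration, task 4 must start by hour 6.
Task 1 has several dependents: task 4 (must start by hour 6); task 5 (must start by hour 13, minus 3-hour gap → hour 10); task 7 (must start by hour 24). The earliest of those limits is hour 6, so task 1 must start by 6 − 1 = hour 5.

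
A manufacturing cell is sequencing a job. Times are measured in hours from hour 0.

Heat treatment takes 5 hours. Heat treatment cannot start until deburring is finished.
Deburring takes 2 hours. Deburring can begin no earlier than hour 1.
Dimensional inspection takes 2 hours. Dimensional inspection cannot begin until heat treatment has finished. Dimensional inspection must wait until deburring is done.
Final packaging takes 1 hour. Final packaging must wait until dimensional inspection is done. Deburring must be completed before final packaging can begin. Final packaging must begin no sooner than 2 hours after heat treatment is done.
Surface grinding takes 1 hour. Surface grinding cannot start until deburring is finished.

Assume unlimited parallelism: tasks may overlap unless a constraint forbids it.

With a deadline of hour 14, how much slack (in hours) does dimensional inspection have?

Deburring cannot begin until its own release at hour 1. It runs from hour 1 to 1 + 2 = hour 3.
Heat treatment cannot begin until deburring (finishes hour 3). It runs from hour 3 to 3 + 5 = hour 8.
Dimensional inspection has to wait for heat treatment (finishes hour 8); deburring (finishes hour 3). The latest of these is hour 8, so dimensional inspection runs hour 8 to 8 + 2 = hour 10.

Working backward from the deadline:
Final packaging has no dependents, so it just needs to finish by hour 14. Starting by 14 − 1 = hour 13 achieves that.
Dimensional inspection feeds into final packaging (must start by hour 13); so dimensional inspection must finish by hour 13 and therefore start by hour 11.
So dimensional inspection can start as early as hour 8 and as late as hour 11, giving 11 − 8 = 3 hours of slack.

3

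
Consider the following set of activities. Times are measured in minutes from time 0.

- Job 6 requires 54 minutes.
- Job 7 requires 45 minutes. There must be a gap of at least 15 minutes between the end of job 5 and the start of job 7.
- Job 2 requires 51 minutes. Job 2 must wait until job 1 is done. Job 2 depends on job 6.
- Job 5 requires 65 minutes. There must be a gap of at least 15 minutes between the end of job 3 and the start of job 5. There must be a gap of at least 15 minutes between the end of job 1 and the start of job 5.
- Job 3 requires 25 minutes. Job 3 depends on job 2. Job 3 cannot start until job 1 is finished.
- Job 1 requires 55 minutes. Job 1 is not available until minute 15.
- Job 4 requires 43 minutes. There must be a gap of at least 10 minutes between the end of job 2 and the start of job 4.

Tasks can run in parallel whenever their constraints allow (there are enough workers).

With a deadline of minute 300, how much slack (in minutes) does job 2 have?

14

Job 6 can start immediately at minute 0; it finishes at minute 54.
After its own release at minute 15, job 1 can start at minute 15 and finishes at minute 70.
Job 2 has to wait for job 1 (finishes minute 70); job 6 (finishes minute 54). The latest of these is minute 70, so job 2 runs minute 70 to 70 + 51 = minute 121.

Working backward from the deadline:
Nothing follows job 7; the deadline of minute 300 is its only limit. It must start by 300 − 45 = minute 255.
Job 5 must finish before job 7 (must start by minute 255, minus 15-minute gap → minute 240). With a 65-minute duration, job 5 must start by 240 − 65 = minute 175.
Job 3 feeds into job 5 (must start by minute 175, minus 15-minute gap → minute 160); so job 3 must finish by minute 160 and therefore start by minute 135.
Job 4 has no dependents, so it just needs to finish by minute 300. Starting by 300 − 43 = minute 257 achieves that.
Job 2 must finish in time for job 3 (must start by minute 135); job 4 (must start by minute 257, minus 10-minute gap → minute 247). The tightest is minute 135, so job 2 must start by 135 − 51 = minute 84.
So job 2 can start as early as minute 70 and as late as minute 84, giving 84 − 70 = 14 minutes of slack.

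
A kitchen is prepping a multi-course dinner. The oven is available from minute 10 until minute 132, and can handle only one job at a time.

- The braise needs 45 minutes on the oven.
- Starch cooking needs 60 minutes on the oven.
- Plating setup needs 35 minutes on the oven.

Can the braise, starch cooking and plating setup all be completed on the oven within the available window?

No

The oven window is 132 − 10 = 122 minutes.
Running back to back, the jobs need 45 + 60 + 35 = 140 minutes on the oven.
Since 140 > 122, they cannot all fit.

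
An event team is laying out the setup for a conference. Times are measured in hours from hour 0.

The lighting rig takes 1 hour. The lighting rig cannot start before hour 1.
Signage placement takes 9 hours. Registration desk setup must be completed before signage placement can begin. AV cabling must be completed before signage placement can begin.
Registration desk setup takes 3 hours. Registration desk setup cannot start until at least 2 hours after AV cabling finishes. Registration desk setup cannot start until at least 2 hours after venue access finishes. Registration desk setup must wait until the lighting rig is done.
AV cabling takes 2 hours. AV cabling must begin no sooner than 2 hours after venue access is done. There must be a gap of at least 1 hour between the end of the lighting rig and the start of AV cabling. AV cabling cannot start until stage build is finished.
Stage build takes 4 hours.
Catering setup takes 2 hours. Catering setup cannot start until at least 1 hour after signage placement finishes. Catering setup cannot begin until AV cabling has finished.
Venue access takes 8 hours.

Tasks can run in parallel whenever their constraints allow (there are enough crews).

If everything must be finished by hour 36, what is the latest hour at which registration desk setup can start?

To finish by hour 36, catering setup (duration 2) must start no later than hour 34.
Since catering setup (must start by hour 34, minus 1-hour gap → hour 33) depends on it, signage placement must finish by hour 33. Backing off its 9-hour duration gives a latest start of hour 24.
Since signage placement (must start by hour 24) depends on it, registration desk setup must finish by hour 24. Backing off its 3-hour duration gives a latest start of hour 21.

21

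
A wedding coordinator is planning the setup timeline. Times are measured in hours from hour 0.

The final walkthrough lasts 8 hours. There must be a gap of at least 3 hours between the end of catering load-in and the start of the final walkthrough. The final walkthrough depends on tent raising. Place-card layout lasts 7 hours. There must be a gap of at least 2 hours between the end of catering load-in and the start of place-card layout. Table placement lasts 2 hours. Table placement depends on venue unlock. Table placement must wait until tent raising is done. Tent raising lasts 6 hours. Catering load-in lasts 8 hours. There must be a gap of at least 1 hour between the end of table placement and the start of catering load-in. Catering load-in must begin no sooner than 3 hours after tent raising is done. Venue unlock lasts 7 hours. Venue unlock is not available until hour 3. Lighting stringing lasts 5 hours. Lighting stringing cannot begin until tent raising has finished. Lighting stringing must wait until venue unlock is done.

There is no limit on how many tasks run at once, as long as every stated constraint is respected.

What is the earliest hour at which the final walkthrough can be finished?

Tent raising can start immediately at hour 0; it finishes at hour 6.
Venue unlock cannot begin until its own release at hour 3. It runs from hour 3 to 3 + 7 = hour 10.
Table placement has to wait for venue unlock (finishes hour 10); tent raising (finishes hour 6). The latest of these is hour 10, so table placement runs hour 10 to 10 + 2 = hour 12.
Catering load-in needs all of table placement (finishes hour 12, plus 1-hour gap → hour 13); tent raising (finishes hour 6, plus 3-hour gap → hour 9). That puts its earliest start at hour 13; it finishes at 13 + 8 = hour 21.
The final walkthrough needs all of catering load-in (finishes hour 21, plus 3-hour gap → hour 24); tent raising (finishes hour 6). That puts its earliest start at hour 24; it finishes at 24 + 8 = hour 32.

32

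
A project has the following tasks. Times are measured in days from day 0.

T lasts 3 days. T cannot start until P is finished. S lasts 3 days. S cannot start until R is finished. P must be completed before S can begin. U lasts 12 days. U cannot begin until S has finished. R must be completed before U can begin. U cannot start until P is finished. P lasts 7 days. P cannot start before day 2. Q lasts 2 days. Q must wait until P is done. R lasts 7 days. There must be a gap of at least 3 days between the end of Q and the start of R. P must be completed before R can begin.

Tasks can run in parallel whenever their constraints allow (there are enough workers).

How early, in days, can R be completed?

P waits on its own release at day 2, so it starts at day 2 and finishes at 2 + 7 = day 9.
Q cannot begin until P (finishes day 9). It runs from day 9 to 9 + 2 = day 11.
R cannot start until Q (finishes day 11, plus 3-day gap → day 14); P (finishes day 9). The controlling bound is day 14, so R finishes at 14 + 7 = day 21.

21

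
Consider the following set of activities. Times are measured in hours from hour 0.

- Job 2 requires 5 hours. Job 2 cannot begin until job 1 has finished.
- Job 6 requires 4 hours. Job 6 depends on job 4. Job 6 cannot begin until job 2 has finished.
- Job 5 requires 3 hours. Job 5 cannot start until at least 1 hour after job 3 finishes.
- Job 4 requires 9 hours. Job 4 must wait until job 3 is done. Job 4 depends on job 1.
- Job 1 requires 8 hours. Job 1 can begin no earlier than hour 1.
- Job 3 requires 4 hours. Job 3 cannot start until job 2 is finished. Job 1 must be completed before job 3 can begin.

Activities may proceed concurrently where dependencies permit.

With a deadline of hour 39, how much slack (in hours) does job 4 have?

After its own release at hour 1, job 1 can start at hour 1 and finishes at hour 9.
Job 2 cannot begin until job 1 (finishes hour 9). It runs from hour 9 to 9 + 5 = hour 14.
Job 3 needs all of job 2 (finishes hour 14); job 1 (finishes hour 9). That puts its earliest start at hour 14; it finishes at 14 + 4 = hour 18.
Job 4 has to wait for job 3 (finishes hour 18); job 1 (finishes hour 9). The latest of these is hour 18, so job 4 runs hour 18 to 18 + 9 = hour 27.

Working backward from the deadline:
To finish by hour 39, job 6 (duration 4) must start no later than hour 35.
Since job 6 (must start by hour 35) depends on it, job 4 must finish by hour 35. Backing off its 9-hour duration gives a latest start of hour 26.
So job 4 can start as early as hour 18 and as late as hour 26, giving 26 − 18 = 8 hours of slack.

8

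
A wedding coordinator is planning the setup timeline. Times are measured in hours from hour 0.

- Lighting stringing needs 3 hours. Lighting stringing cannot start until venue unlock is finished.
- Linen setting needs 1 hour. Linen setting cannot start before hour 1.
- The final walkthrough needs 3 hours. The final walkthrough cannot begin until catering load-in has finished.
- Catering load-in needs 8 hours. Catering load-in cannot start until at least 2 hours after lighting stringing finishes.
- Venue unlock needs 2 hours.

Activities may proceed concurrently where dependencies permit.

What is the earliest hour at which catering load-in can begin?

Venue unlock has no prerequisites, so it starts at hour 0 and finishes at hour 2.
After venue unlock (finishes hour 2), lighting stringing can start at hour 2 and finishes at hour 5.
Catering load-in waits on lighting stringing (finishes hour 5, plus 2-hour gap → hour 7), so the earliest it can start is hour 7.

7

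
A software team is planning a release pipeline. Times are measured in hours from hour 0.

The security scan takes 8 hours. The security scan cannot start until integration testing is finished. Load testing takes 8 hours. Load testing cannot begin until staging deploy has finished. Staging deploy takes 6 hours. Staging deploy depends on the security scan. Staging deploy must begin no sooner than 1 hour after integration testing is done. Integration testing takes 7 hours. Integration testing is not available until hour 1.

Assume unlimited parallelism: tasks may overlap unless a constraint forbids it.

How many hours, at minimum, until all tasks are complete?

30

After its own release at hour 1, integration testing can start at hour 1 and finishes at hour 8.
The security scan cannot begin until integration testing (finishes hour 8). It runs from hour 8 to 8 + 8 = hour 16.
Staging deploy has to wait for the security scan (finishes hour 16); integration testing (finishes hour 8, plus 1-hour gap → hour 9). The latest of these is hour 16, so staging deploy runs hour 16 to 16 + 6 = hour 22.
After staging deploy (finishes hour 22), load testing can start at hour 22 and finishes at hour 30.
All tasks are finished once the last one completes. Finish times: Integration testing at 8, The security scan at 16, Staging deploy at 22, Load testing at 30. The latest is hour 30.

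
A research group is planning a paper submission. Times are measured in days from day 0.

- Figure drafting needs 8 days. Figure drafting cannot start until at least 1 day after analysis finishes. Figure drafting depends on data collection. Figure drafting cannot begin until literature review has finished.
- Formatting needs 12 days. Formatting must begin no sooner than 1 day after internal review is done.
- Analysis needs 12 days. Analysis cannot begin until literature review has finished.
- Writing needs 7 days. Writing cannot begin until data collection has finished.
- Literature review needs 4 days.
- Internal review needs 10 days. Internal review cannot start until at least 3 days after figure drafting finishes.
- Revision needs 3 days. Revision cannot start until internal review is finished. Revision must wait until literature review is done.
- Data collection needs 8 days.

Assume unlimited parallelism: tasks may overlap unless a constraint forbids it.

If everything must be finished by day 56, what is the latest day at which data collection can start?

14

Revision must finish by day 56; it takes 3 days, so it must start by 56 − 3 = day 53.
Nothing follows formatting; the deadline of day 56 is its only limit. It must start by 56 − 12 = day 44.
Internal review has several dependents: revision (must start by day 53); formatting (must start by day 44, minus 1-day gap → day 43). The earliest of those limits is day 43, so internal review must start by 43 − 10 = day 33.
Figure drafting must finish before internal review (must start by day 33, minus 3-day gap → day 30). With an 8-day duration, figure drafting must start by 30 − 8 = day 22.
Nothing follows writing; the deadline of day 56 is its only limit. It must start by 56 − 7 = day 49.
For data collection: figure drafting (must start by day 22); writing (must start by day 49). The most restrictive is day 22; with an 8-day duration, data collection must start by day 14.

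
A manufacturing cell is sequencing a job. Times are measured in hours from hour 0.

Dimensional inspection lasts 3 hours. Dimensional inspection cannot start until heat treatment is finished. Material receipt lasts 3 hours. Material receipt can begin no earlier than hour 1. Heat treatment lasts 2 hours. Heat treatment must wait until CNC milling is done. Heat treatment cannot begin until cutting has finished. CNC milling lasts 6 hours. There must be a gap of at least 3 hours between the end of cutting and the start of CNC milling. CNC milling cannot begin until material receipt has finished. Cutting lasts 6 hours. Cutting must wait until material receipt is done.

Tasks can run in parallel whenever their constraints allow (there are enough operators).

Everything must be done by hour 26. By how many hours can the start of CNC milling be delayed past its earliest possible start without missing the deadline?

2

Material receipt cannot begin until its own release at hour 1. It runs from hour 1 to 1 + 3 = hour 4.
After material receipt (finishes hour 4), cutting can start at hour 4 and finishes at hour 10.
For CNC milling: cutting (finishes hour 10, plus 3-hour gap → hour 13); material receipt (finishes hour 4). Taking the maximum gives a start of hour 13, and it finishes at 13 + 6 = hour 19.

Working backward from the deadline:
Nothing follows dimensional inspection; the deadline of hour 26 is its only limit. It must start by 26 − 3 = hour 23.
Since dimensional inspection (must start by hour 23) depends on it, heat treatment must finish by hour 23. Backing off its 2-hour duration gives a latest start of hour 21.
CNC milling has to be done before heat treatment (must start by hour 21). That means finishing by hour 21, i.e. starting by 21 − 6 = hour 15.
So CNC milling can start as early as hour 13 and as late as hour 15, giving 15 − 13 = 2 hours of slack.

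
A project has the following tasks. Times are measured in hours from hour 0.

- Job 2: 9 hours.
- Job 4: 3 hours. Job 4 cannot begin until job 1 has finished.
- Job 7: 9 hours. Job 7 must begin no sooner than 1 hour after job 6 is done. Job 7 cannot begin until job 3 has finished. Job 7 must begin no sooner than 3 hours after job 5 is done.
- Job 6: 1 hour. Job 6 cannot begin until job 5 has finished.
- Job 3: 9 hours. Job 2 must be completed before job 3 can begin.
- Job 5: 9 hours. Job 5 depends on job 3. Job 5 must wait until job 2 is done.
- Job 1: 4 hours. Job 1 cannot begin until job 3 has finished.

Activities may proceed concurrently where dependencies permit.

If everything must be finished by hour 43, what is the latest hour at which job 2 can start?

Job 4 must finish by hour 43; it takes 3 hours, so it must start by 43 − 3 = hour 40.
Job 1 has to be done before job 4 (must start by hour 40). That means finishing by hour 40, i.e. starting by 40 − 4 = hour 36.
Nothing follows job 7; the deadline of hour 43 is its only limit. It must start by 43 − 9 = hour 34.
Job 6 has to be done before job 7 (must start by hour 34, minus 1-hour gap → hour 33). That means finishing by hour 33, i.e. starting by 33 − 1 = hour 32.
Job 5 must finish in time for job 6 (must start by hour 32); job 7 (must start by hour 34, minus 3-hour gap → hour 31). The tightest is hour 31, so job 5 must start by 31 − 9 = hour 22.
Job 3 has several dependents: job 1 (must start by hour 36); job 5 (must start by hour 22); job 7 (must start by hour 34). The earliest of those limits is hour 22, so job 3 must start by 22 − 9 = hour 13.
Job 2 must finish in time for job 3 (must start by hour 13); job 5 (must start by hour 22). The tightest is hour 13, so job 2 must start by 13 − 9 = hour 4.

4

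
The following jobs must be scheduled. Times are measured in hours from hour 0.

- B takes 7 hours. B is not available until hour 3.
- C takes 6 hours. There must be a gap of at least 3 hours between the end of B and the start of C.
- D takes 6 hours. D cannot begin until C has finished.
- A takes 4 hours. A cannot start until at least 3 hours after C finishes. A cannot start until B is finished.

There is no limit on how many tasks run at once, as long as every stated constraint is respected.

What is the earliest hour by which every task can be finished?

B cannot begin until its own release at hour 3. It runs from hour 3 to 3 + 7 = hour 10.
After B (finishes hour 10, plus 3-hour gap → hour 13), C can start at hour 13 and finishes at hour 19.
After C (finishes hour 19), D can start at hour 19 and finishes at hour 25.
For A: C (finishes hour 19, plus 3-hour gap → hour 22); B (finishes hour 10). Taking the maximum gives a start of hour 22, and it finishes at 22 + 4 = hour 26.
All tasks are finished once the last one completes. Finish times: A at 26, B at 10, C at 19, D at 25. The latest is hour 26.

26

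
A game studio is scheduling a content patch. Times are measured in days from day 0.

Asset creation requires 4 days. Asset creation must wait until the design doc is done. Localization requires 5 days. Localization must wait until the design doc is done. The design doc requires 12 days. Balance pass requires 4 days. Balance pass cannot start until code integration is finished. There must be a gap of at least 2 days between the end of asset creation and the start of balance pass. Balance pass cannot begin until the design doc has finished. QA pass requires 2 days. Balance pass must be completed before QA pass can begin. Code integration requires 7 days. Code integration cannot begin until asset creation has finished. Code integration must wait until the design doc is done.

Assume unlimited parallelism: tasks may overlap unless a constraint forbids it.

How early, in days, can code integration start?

16

The design doc has no prerequisites, so it starts at day 0 and finishes at day 12.
Asset creation cannot begin until the design doc (finishes day 12). It runs from day 12 to 12 + 4 = day 16.
Code integration waits on asset creation (finishes day 16); the design doc (finishes day 12). The latest of these is day 16, which is the earliest code integration can start.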